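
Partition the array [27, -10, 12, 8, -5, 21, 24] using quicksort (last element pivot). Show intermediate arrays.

Partition 1: pivot=24 at index 5 -> [-10, 12, 8, -5, 21, 24, 27]
Partition 2: pivot=21 at index 4 -> [-10, 12, 8, -5, 21, 24, 27]
Partition 3: pivot=-5 at index 1 -> [-10, -5, 8, 12, 21, 24, 27]
Partition 4: pivot=12 at index 3 -> [-10, -5, 8, 12, 21, 24, 27]


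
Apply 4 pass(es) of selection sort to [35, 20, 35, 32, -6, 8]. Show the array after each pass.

Pass 1: Select minimum -6 at index 4, swap -> [-6, 20, 35, 32, 35, 8]
Pass 2: Select minimum 8 at index 5, swap -> [-6, 8, 35, 32, 35, 20]
Pass 3: Select minimum 20 at index 5, swap -> [-6, 8, 20, 32, 35, 35]
Pass 4: Select minimum 32 at index 3, swap -> [-6, 8, 20, 32, 35, 35]


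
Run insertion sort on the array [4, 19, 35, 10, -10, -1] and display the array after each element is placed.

First element 4 is already 'sorted'
Insert 19: shifted 0 elements -> [4, 19, 35, 10, -10, -1]
Insert 35: shifted 0 elements -> [4, 19, 35, 10, -10, -1]
Insert 10: shifted 2 elements -> [4, 10, 19, 35, -10, -1]
Insert -10: shifted 4 elements -> [-10, 4, 10, 19, 35, -1]
Insert -1: shifted 4 elements -> [-10, -1, 4, 10, 19, 35]


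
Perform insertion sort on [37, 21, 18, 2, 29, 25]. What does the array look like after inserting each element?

First element 37 is already 'sorted'
Insert 21: shifted 1 elements -> [21, 37, 18, 2, 29, 25]
Insert 18: shifted 2 elements -> [18, 21, 37, 2, 29, 25]
Insert 2: shifted 3 elements -> [2, 18, 21, 37, 29, 25]
Insert 29: shifted 1 elements -> [2, 18, 21, 29, 37, 25]
Insert 25: shifted 2 elements -> [2, 18, 21, 25, 29, 37]


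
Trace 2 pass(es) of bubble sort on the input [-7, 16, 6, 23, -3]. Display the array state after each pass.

After pass 1: [-7, 6, 16, -3, 23] (2 swaps)
After pass 2: [-7, 6, -3, 16, 23] (1 swaps)
Total swaps: 3


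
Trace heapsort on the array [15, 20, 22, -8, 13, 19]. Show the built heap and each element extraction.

Build heap: [22, 20, 19, -8, 13, 15]
Extract 22: [20, 15, 19, -8, 13, 22]
Extract 20: [19, 15, 13, -8, 20, 22]
Extract 19: [15, -8, 13, 19, 20, 22]
Extract 15: [13, -8, 15, 19, 20, 22]
Extract 13: [-8, 13, 15, 19, 20, 22]


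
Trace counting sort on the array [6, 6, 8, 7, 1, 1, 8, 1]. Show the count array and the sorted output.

Count array: [0, 3, 0, 0, 0, 0, 2, 1, 2]
(count[i] = number of elements equal to i)
Cumulative count: [0, 3, 3, 3, 3, 3, 5, 6, 8]
Sorted: [1, 1, 1, 6, 6, 7, 8, 8]


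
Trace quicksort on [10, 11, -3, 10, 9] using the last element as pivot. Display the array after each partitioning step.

Partition 1: pivot=9 at index 1 -> [-3, 9, 10, 10, 11]
Partition 2: pivot=11 at index 4 -> [-3, 9, 10, 10, 11]
Partition 3: pivot=10 at index 3 -> [-3, 9, 10, 10, 11]


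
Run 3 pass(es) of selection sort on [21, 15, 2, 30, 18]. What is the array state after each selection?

Pass 1: Select minimum 2 at index 2, swap -> [2, 15, 21, 30, 18]
Pass 2: Select minimum 15 at index 1, swap -> [2, 15, 21, 30, 18]
Pass 3: Select minimum 18 at index 4, swap -> [2, 15, 18, 30, 21]


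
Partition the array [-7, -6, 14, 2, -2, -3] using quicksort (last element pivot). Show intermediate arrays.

Partition 1: pivot=-3 at index 2 -> [-7, -6, -3, 2, -2, 14]
Partition 2: pivot=-6 at index 1 -> [-7, -6, -3, 2, -2, 14]
Partition 3: pivot=14 at index 5 -> [-7, -6, -3, 2, -2, 14]
Partition 4: pivot=-2 at index 3 -> [-7, -6, -3, -2, 2, 14]


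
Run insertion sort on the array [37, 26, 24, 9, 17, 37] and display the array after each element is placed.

First element 37 is already 'sorted'
Insert 26: shifted 1 elements -> [26, 37, 24, 9, 17, 37]
Insert 24: shifted 2 elements -> [24, 26, 37, 9, 17, 37]
Insert 9: shifted 3 elements -> [9, 24, 26, 37, 17, 37]
Insert 17: shifted 3 elements -> [9, 17, 24, 26, 37, 37]
Insert 37: shifted 0 elements -> [9, 17, 24, 26, 37, 37]


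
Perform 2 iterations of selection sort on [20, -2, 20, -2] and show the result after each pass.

Pass 1: Select minimum -2 at index 1, swap -> [-2, 20, 20, -2]
Pass 2: Select minimum -2 at index 3, swap -> [-2, -2, 20, 20]


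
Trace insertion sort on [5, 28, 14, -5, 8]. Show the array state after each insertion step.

First element 5 is already 'sorted'
Insert 28: shifted 0 elements -> [5, 28, 14, -5, 8]
Insert 14: shifted 1 elements -> [5, 14, 28, -5, 8]
Insert -5: shifted 3 elements -> [-5, 5, 14, 28, 8]
Insert 8: shifted 2 elements -> [-5, 5, 8, 14, 28]


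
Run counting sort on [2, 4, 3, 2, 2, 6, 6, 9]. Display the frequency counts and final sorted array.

Count array: [0, 0, 3, 1, 1, 0, 2, 0, 0, 1]
(count[i] = number of elements equal to i)
Cumulative count: [0, 0, 3, 4, 5, 5, 7, 7, 7, 8]
Sorted: [2, 2, 2, 3, 4, 6, 6, 9]


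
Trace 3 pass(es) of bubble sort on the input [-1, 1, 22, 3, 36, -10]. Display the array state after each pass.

After pass 1: [-1, 1, 3, 22, -10, 36] (2 swaps)
After pass 2: [-1, 1, 3, -10, 22, 36] (1 swaps)
After pass 3: [-1, 1, -10, 3, 22, 36] (1 swaps)
Total swaps: 4


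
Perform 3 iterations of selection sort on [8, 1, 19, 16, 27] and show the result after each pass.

Pass 1: Select minimum 1 at index 1, swap -> [1, 8, 19, 16, 27]
Pass 2: Select minimum 8 at index 1, swap -> [1, 8, 19, 16, 27]
Pass 3: Select minimum 16 at index 3, swap -> [1, 8, 16, 19, 27]


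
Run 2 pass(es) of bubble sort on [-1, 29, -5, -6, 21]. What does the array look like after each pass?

After pass 1: [-1, -5, -6, 21, 29] (3 swaps)
After pass 2: [-5, -6, -1, 21, 29] (2 swaps)
Total swaps: 5


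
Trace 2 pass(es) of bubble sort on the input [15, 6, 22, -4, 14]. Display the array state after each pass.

After pass 1: [6, 15, -4, 14, 22] (3 swaps)
After pass 2: [6, -4, 14, 15, 22] (2 swaps)
Total swaps: 5


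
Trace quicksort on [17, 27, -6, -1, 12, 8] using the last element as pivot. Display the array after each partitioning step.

Partition 1: pivot=8 at index 2 -> [-6, -1, 8, 27, 12, 17]
Partition 2: pivot=-1 at index 1 -> [-6, -1, 8, 27, 12, 17]
Partition 3: pivot=17 at index 4 -> [-6, -1, 8, 12, 17, 27]


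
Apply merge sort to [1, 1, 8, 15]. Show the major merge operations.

Divide and conquer:
  Merge [1] + [1] -> [1, 1]
  Merge [8] + [15] -> [8, 15]
  Merge [1, 1] + [8, 15] -> [1, 1, 8, 15]


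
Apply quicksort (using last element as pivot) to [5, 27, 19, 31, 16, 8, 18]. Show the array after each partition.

Partition 1: pivot=18 at index 3 -> [5, 16, 8, 18, 27, 19, 31]
Partition 2: pivot=8 at index 1 -> [5, 8, 16, 18, 27, 19, 31]
Partition 3: pivot=31 at index 6 -> [5, 8, 16, 18, 27, 19, 31]
Partition 4: pivot=19 at index 4 -> [5, 8, 16, 18, 19, 27, 31]


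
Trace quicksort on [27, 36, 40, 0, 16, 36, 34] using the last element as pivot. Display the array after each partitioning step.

Partition 1: pivot=34 at index 3 -> [27, 0, 16, 34, 40, 36, 36]
Partition 2: pivot=16 at index 1 -> [0, 16, 27, 34, 40, 36, 36]
Partition 3: pivot=36 at index 5 -> [0, 16, 27, 34, 36, 36, 40]


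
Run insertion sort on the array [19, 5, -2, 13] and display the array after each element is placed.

First element 19 is already 'sorted'
Insert 5: shifted 1 elements -> [5, 19, -2, 13]
Insert -2: shifted 2 elements -> [-2, 5, 19, 13]
Insert 13: shifted 1 elements -> [-2, 5, 13, 19]


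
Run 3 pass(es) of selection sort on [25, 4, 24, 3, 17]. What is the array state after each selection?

Pass 1: Select minimum 3 at index 3, swap -> [3, 4, 24, 25, 17]
Pass 2: Select minimum 4 at index 1, swap -> [3, 4, 24, 25, 17]
Pass 3: Select minimum 17 at index 4, swap -> [3, 4, 17, 25, 24]


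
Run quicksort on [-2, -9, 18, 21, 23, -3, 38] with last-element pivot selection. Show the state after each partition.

Partition 1: pivot=38 at index 6 -> [-2, -9, 18, 21, 23, -3, 38]
Partition 2: pivot=-3 at index 1 -> [-9, -3, 18, 21, 23, -2, 38]
Partition 3: pivot=-2 at index 2 -> [-9, -3, -2, 21, 23, 18, 38]
Partition 4: pivot=18 at index 3 -> [-9, -3, -2, 18, 23, 21, 38]
Partition 5: pivot=21 at index 4 -> [-9, -3, -2, 18, 21, 23, 38]


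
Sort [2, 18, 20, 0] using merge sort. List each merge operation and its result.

Divide and conquer:
  Merge [2] + [18] -> [2, 18]
  Merge [20] + [0] -> [0, 20]
  Merge [2, 18] + [0, 20] -> [0, 2, 18, 20]


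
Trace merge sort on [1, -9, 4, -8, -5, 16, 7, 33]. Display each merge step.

Divide and conquer:
  Merge [1] + [-9] -> [-9, 1]
  Merge [4] + [-8] -> [-8, 4]
  Merge [-9, 1] + [-8, 4] -> [-9, -8, 1, 4]
  Merge [-5] + [16] -> [-5, 16]
  Merge [7] + [33] -> [7, 33]
  Merge [-5, 16] + [7, 33] -> [-5, 7, 16, 33]
  Merge [-9, -8, 1, 4] + [-5, 7, 16, 33] -> [-9, -8, -5, 1, 4, 7, 16, 33]


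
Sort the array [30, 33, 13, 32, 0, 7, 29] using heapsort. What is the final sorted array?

Build heap: [33, 32, 29, 30, 0, 7, 13]
Extract 33: [32, 30, 29, 13, 0, 7, 33]
Extract 32: [30, 13, 29, 7, 0, 32, 33]
Extract 30: [29, 13, 0, 7, 30, 32, 33]
Extract 29: [13, 7, 0, 29, 30, 32, 33]
Extract 13: [7, 0, 13, 29, 30, 32, 33]
Extract 7: [0, 7, 13, 29, 30, 32, 33]


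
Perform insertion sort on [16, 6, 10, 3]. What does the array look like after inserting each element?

First element 16 is already 'sorted'
Insert 6: shifted 1 elements -> [6, 16, 10, 3]
Insert 10: shifted 1 elements -> [6, 10, 16, 3]
Insert 3: shifted 3 elements -> [3, 6, 10, 16]


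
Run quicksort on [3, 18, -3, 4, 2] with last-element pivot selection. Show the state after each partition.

Partition 1: pivot=2 at index 1 -> [-3, 2, 3, 4, 18]
Partition 2: pivot=18 at index 4 -> [-3, 2, 3, 4, 18]
Partition 3: pivot=4 at index 3 -> [-3, 2, 3, 4, 18]


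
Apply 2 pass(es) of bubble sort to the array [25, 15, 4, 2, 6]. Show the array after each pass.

After pass 1: [15, 4, 2, 6, 25] (4 swaps)
After pass 2: [4, 2, 6, 15, 25] (3 swaps)
Total swaps: 7


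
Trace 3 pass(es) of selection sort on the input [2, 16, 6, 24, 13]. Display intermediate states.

Pass 1: Select minimum 2 at index 0, swap -> [2, 16, 6, 24, 13]
Pass 2: Select minimum 6 at index 2, swap -> [2, 6, 16, 24, 13]
Pass 3: Select minimum 13 at index 4, swap -> [2, 6, 13, 24, 16]


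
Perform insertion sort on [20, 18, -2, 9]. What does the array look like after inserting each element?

First element 20 is already 'sorted'
Insert 18: shifted 1 elements -> [18, 20, -2, 9]
Insert -2: shifted 2 elements -> [-2, 18, 20, 9]
Insert 9: shifted 2 elements -> [-2, 9, 18, 20]


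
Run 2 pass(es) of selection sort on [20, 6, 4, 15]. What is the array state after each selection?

Pass 1: Select minimum 4 at index 2, swap -> [4, 6, 20, 15]
Pass 2: Select minimum 6 at index 1, swap -> [4, 6, 20, 15]


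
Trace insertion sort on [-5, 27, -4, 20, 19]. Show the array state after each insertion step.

First element -5 is already 'sorted'
Insert 27: shifted 0 elements -> [-5, 27, -4, 20, 19]
Insert -4: shifted 1 elements -> [-5, -4, 27, 20, 19]
Insert 20: shifted 1 elements -> [-5, -4, 20, 27, 19]
Insert 19: shifted 2 elements -> [-5, -4, 19, 20, 27]


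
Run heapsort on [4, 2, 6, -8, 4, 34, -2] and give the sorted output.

Build heap: [34, 4, 6, -8, 2, 4, -2]
Extract 34: [6, 4, 4, -8, 2, -2, 34]
Extract 6: [4, 2, 4, -8, -2, 6, 34]
Extract 4: [4, 2, -2, -8, 4, 6, 34]
Extract 4: [2, -8, -2, 4, 4, 6, 34]
Extract 2: [-2, -8, 2, 4, 4, 6, 34]
Extract -2: [-8, -2, 2, 4, 4, 6, 34]


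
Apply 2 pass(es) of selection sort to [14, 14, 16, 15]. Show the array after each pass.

Pass 1: Select minimum 14 at index 0, swap -> [14, 14, 16, 15]
Pass 2: Select minimum 14 at index 1, swap -> [14, 14, 16, 15]


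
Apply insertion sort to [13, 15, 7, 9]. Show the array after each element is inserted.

First element 13 is already 'sorted'
Insert 15: shifted 0 elements -> [13, 15, 7, 9]
Insert 7: shifted 2 elements -> [7, 13, 15, 9]
Insert 9: shifted 2 elements -> [7, 9, 13, 15]


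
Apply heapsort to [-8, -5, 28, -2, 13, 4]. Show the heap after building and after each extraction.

Build heap: [28, 13, 4, -2, -5, -8]
Extract 28: [13, -2, 4, -8, -5, 28]
Extract 13: [4, -2, -5, -8, 13, 28]
Extract 4: [-2, -8, -5, 4, 13, 28]
Extract -2: [-5, -8, -2, 4, 13, 28]
Extract -5: [-8, -5, -2, 4, 13, 28]


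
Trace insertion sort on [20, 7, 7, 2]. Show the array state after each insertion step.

First element 20 is already 'sorted'
Insert 7: shifted 1 elements -> [7, 20, 7, 2]
Insert 7: shifted 1 elements -> [7, 7, 20, 2]
Insert 2: shifted 3 elements -> [2, 7, 7, 20]


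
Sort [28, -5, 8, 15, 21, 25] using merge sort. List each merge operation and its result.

Divide and conquer:
  Merge [-5] + [8] -> [-5, 8]
  Merge [28] + [-5, 8] -> [-5, 8, 28]
  Merge [21] + [25] -> [21, 25]
  Merge [15] + [21, 25] -> [15, 21, 25]
  Merge [-5, 8, 28] + [15, 21, 25] -> [-5, 8, 15, 21, 25, 28]


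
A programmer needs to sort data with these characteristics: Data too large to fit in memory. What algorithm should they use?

Best choice: External merge sort
Reason: Minimizes disk I/O by sequential reads/writes


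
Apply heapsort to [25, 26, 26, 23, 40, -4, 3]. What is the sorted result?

Build heap: [40, 26, 26, 23, 25, -4, 3]
Extract 40: [26, 25, 26, 23, 3, -4, 40]
Extract 26: [26, 25, -4, 23, 3, 26, 40]
Extract 26: [25, 23, -4, 3, 26, 26, 40]
Extract 25: [23, 3, -4, 25, 26, 26, 40]
Extract 23: [3, -4, 23, 25, 26, 26, 40]
Extract 3: [-4, 3, 23, 25, 26, 26, 40]


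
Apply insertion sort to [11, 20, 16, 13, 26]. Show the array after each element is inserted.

First element 11 is already 'sorted'
Insert 20: shifted 0 elements -> [11, 20, 16, 13, 26]
Insert 16: shifted 1 elements -> [11, 16, 20, 13, 26]
Insert 13: shifted 2 elements -> [11, 13, 16, 20, 26]
Insert 26: shifted 0 elements -> [11, 13, 16, 20, 26]


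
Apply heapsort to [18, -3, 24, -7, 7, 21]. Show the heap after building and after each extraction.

Build heap: [24, 7, 21, -7, -3, 18]
Extract 24: [21, 7, 18, -7, -3, 24]
Extract 21: [18, 7, -3, -7, 21, 24]
Extract 18: [7, -7, -3, 18, 21, 24]
Extract 7: [-3, -7, 7, 18, 21, 24]
Extract -3: [-7, -3, 7, 18, 21, 24]


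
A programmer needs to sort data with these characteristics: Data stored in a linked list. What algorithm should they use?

Best choice: Merge sort
Reason: Merge sort doesn't require random access; can be done in O(1) extra space for linked lists


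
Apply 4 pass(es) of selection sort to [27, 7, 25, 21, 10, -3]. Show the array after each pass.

Pass 1: Select minimum -3 at index 5, swap -> [-3, 7, 25, 21, 10, 27]
Pass 2: Select minimum 7 at index 1, swap -> [-3, 7, 25, 21, 10, 27]
Pass 3: Select minimum 10 at index 4, swap -> [-3, 7, 10, 21, 25, 27]
Pass 4: Select minimum 21 at index 3, swap -> [-3, 7, 10, 21, 25, 27]


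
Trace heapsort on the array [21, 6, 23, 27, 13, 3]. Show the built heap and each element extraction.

Build heap: [27, 21, 23, 6, 13, 3]
Extract 27: [23, 21, 3, 6, 13, 27]
Extract 23: [21, 13, 3, 6, 23, 27]
Extract 21: [13, 6, 3, 21, 23, 27]
Extract 13: [6, 3, 13, 21, 23, 27]
Extract 6: [3, 6, 13, 21, 23, 27]


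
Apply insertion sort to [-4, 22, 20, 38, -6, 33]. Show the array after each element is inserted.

First element -4 is already 'sorted'
Insert 22: shifted 0 elements -> [-4, 22, 20, 38, -6, 33]
Insert 20: shifted 1 elements -> [-4, 20, 22, 38, -6, 33]
Insert 38: shifted 0 elements -> [-4, 20, 22, 38, -6, 33]
Insert -6: shifted 4 elements -> [-6, -4, 20, 22, 38, 33]
Insert 33: shifted 1 elements -> [-6, -4, 20, 22, 33, 38]


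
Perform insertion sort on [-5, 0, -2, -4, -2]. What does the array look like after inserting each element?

First element -5 is already 'sorted'
Insert 0: shifted 0 elements -> [-5, 0, -2, -4, -2]
Insert -2: shifted 1 elements -> [-5, -2, 0, -4, -2]
Insert -4: shifted 2 elements -> [-5, -4, -2, 0, -2]
Insert -2: shifted 1 elements -> [-5, -4, -2, -2, 0]


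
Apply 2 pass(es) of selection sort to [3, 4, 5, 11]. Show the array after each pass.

Pass 1: Select minimum 3 at index 0, swap -> [3, 4, 5, 11]
Pass 2: Select minimum 4 at index 1, swap -> [3, 4, 5, 11]


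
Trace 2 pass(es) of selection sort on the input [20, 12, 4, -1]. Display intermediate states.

Pass 1: Select minimum -1 at index 3, swap -> [-1, 12, 4, 20]
Pass 2: Select minimum 4 at index 2, swap -> [-1, 4, 12, 20]


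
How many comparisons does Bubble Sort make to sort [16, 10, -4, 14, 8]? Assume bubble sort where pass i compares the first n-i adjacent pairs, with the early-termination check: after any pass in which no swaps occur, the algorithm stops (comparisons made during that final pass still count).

Pass 1: compare adjacent pairs (0,1)..(3,4) = 4 comparison(s), 4 swap(s) -> [10, -4, 14, 8, 16]
Pass 2: compare adjacent pairs (0,1)..(2,3) = 3 comparison(s), 2 swap(s) -> [-4, 10, 8, 14, 16]
Pass 3: compare adjacent pairs (0,1)..(1,2) = 2 comparison(s), 1 swap(s) -> [-4, 8, 10, 14, 16]
Pass 4: compare adjacent pairs (0,1)..(0,1) = 1 comparison(s), 0 swap(s) -> [-4, 8, 10, 14, 16]
No swaps in this pass, so bubble sort stops here.
Total comparisons: 4 + 3 + 2 + 1 = 10


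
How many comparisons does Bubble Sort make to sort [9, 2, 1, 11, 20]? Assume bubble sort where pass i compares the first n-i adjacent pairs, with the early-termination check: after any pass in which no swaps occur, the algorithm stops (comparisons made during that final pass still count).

Pass 1: compare adjacent pairs (0,1)..(3,4) = 4 comparison(s), 2 swap(s) -> [2, 1, 9, 11, 20]
Pass 2: compare adjacent pairs (0,1)..(2,3) = 3 comparison(s), 1 swap(s) -> [1, 2, 9, 11, 20]
Pass 3: compare adjacent pairs (0,1)..(1,2) = 2 comparison(s), 0 swap(s) -> [1, 2, 9, 11, 20]
No swaps in this pass, so bubble sort stops here.
Total comparisons: 4 + 3 + 2 = 9


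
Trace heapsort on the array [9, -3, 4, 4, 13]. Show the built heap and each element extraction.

Build heap: [13, 9, 4, 4, -3]
Extract 13: [9, 4, 4, -3, 13]
Extract 9: [4, -3, 4, 9, 13]
Extract 4: [4, -3, 4, 9, 13]
Extract 4: [-3, 4, 4, 9, 13]


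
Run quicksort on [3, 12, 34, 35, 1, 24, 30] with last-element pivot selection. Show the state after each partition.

Partition 1: pivot=30 at index 4 -> [3, 12, 1, 24, 30, 35, 34]
Partition 2: pivot=24 at index 3 -> [3, 12, 1, 24, 30, 35, 34]
Partition 3: pivot=1 at index 0 -> [1, 12, 3, 24, 30, 35, 34]
Partition 4: pivot=3 at index 1 -> [1, 3, 12, 24, 30, 35, 34]
Partition 5: pivot=34 at index 5 -> [1, 3, 12, 24, 30, 34, 35]


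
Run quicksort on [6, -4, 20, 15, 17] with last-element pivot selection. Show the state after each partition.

Partition 1: pivot=17 at index 3 -> [6, -4, 15, 17, 20]
Partition 2: pivot=15 at index 2 -> [6, -4, 15, 17, 20]
Partition 3: pivot=-4 at index 0 -> [-4, 6, 15, 17, 20]


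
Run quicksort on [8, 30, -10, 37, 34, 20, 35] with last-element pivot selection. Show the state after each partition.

Partition 1: pivot=35 at index 5 -> [8, 30, -10, 34, 20, 35, 37]
Partition 2: pivot=20 at index 2 -> [8, -10, 20, 34, 30, 35, 37]
Partition 3: pivot=-10 at index 0 -> [-10, 8, 20, 34, 30, 35, 37]
Partition 4: pivot=30 at index 3 -> [-10, 8, 20, 30, 34, 35, 37]


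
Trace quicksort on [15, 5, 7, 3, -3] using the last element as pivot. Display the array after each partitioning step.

Partition 1: pivot=-3 at index 0 -> [-3, 5, 7, 3, 15]
Partition 2: pivot=15 at index 4 -> [-3, 5, 7, 3, 15]
Partition 3: pivot=3 at index 1 -> [-3, 3, 7, 5, 15]
Partition 4: pivot=5 at index 2 -> [-3, 3, 5, 7, 15]


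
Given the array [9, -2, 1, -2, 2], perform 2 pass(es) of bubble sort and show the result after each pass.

After pass 1: [-2, 1, -2, 2, 9] (4 swaps)
After pass 2: [-2, -2, 1, 2, 9] (1 swaps)
Total swaps: 5


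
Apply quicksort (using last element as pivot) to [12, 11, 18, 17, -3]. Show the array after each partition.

Partition 1: pivot=-3 at index 0 -> [-3, 11, 18, 17, 12]
Partition 2: pivot=12 at index 2 -> [-3, 11, 12, 17, 18]
Partition 3: pivot=18 at index 4 -> [-3, 11, 12, 17, 18]


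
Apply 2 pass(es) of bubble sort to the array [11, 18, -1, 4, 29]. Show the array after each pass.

After pass 1: [11, -1, 4, 18, 29] (2 swaps)
After pass 2: [-1, 4, 11, 18, 29] (2 swaps)
Total swaps: 4


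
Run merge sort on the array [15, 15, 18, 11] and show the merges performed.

Divide and conquer:
  Merge [15] + [15] -> [15, 15]
  Merge [18] + [11] -> [11, 18]
  Merge [15, 15] + [11, 18] -> [11, 15, 15, 18]


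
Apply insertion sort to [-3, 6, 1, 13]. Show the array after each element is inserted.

First element -3 is already 'sorted'
Insert 6: shifted 0 elements -> [-3, 6, 1, 13]
Insert 1: shifted 1 elements -> [-3, 1, 6, 13]
Insert 13: shifted 0 elements -> [-3, 1, 6, 13]


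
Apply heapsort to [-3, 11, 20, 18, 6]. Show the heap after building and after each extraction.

Build heap: [20, 18, -3, 11, 6]
Extract 20: [18, 11, -3, 6, 20]
Extract 18: [11, 6, -3, 18, 20]
Extract 11: [6, -3, 11, 18, 20]
Extract 6: [-3, 6, 11, 18, 20]


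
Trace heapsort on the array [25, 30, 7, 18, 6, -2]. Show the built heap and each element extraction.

Build heap: [30, 25, 7, 18, 6, -2]
Extract 30: [25, 18, 7, -2, 6, 30]
Extract 25: [18, 6, 7, -2, 25, 30]
Extract 18: [7, 6, -2, 18, 25, 30]
Extract 7: [6, -2, 7, 18, 25, 30]
Extract 6: [-2, 6, 7, 18, 25, 30]


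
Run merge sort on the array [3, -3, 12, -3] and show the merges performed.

Divide and conquer:
  Merge [3] + [-3] -> [-3, 3]
  Merge [12] + [-3] -> [-3, 12]
  Merge [-3, 3] + [-3, 12] -> [-3, -3, 3, 12]


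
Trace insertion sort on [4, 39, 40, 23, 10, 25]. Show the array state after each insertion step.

First element 4 is already 'sorted'
Insert 39: shifted 0 elements -> [4, 39, 40, 23, 10, 25]
Insert 40: shifted 0 elements -> [4, 39, 40, 23, 10, 25]
Insert 23: shifted 2 elements -> [4, 23, 39, 40, 10, 25]
Insert 10: shifted 3 elements -> [4, 10, 23, 39, 40, 25]
Insert 25: shifted 2 elements -> [4, 10, 23, 25, 39, 40]


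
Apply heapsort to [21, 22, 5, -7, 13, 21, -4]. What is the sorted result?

Build heap: [22, 21, 21, -7, 13, 5, -4]
Extract 22: [21, 13, 21, -7, -4, 5, 22]
Extract 21: [21, 13, 5, -7, -4, 21, 22]
Extract 21: [13, -4, 5, -7, 21, 21, 22]
Extract 13: [5, -4, -7, 13, 21, 21, 22]
Extract 5: [-4, -7, 5, 13, 21, 21, 22]
Extract -4: [-7, -4, 5, 13, 21, 21, 22]


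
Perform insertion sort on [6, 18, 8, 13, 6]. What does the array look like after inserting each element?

First element 6 is already 'sorted'
Insert 18: shifted 0 elements -> [6, 18, 8, 13, 6]
Insert 8: shifted 1 elements -> [6, 8, 18, 13, 6]
Insert 13: shifted 1 elements -> [6, 8, 13, 18, 6]
Insert 6: shifted 3 elements -> [6, 6, 8, 13, 18]


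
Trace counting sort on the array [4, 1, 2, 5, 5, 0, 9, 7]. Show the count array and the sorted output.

Count array: [1, 1, 1, 0, 1, 2, 0, 1, 0, 1]
(count[i] = number of elements equal to i)
Cumulative count: [1, 2, 3, 3, 4, 6, 6, 7, 7, 8]
Sorted: [0, 1, 2, 4, 5, 5, 7, 9]


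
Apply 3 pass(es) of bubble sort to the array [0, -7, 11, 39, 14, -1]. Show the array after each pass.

After pass 1: [-7, 0, 11, 14, -1, 39] (3 swaps)
After pass 2: [-7, 0, 11, -1, 14, 39] (1 swaps)
After pass 3: [-7, 0, -1, 11, 14, 39] (1 swaps)
Total swaps: 5


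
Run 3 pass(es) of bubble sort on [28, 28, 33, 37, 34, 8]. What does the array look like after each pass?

After pass 1: [28, 28, 33, 34, 8, 37] (2 swaps)
After pass 2: [28, 28, 33, 8, 34, 37] (1 swaps)
After pass 3: [28, 28, 8, 33, 34, 37] (1 swaps)
Total swaps: 4


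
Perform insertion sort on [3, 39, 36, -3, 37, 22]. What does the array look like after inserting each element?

First element 3 is already 'sorted'
Insert 39: shifted 0 elements -> [3, 39, 36, -3, 37, 22]
Insert 36: shifted 1 elements -> [3, 36, 39, -3, 37, 22]
Insert -3: shifted 3 elements -> [-3, 3, 36, 39, 37, 22]
Insert 37: shifted 1 elements -> [-3, 3, 36, 37, 39, 22]
Insert 22: shifted 3 elements -> [-3, 3, 22, 36, 37, 39]


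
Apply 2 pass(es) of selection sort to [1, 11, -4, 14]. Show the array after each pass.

Pass 1: Select minimum -4 at index 2, swap -> [-4, 11, 1, 14]
Pass 2: Select minimum 1 at index 2, swap -> [-4, 1, 11, 14]


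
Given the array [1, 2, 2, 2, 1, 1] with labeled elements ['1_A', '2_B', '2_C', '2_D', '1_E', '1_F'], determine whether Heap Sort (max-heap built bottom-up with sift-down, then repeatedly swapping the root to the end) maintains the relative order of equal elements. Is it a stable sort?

Trace Heap Sort on the labeled array (the key is the number; the letter only tracks identity):
  Build max-heap: [2_B, 2_D, 2_C, 1_A, 1_E, 1_F]
  Swap root 2_B to index 5, re-heapify first 5 -> [2_D, 1_F, 2_C, 1_A, 1_E, 2_B]
  Swap root 2_D to index 4, re-heapify first 4 -> [2_C, 1_F, 1_E, 1_A, 2_D, 2_B]
  Swap root 2_C to index 3, re-heapify first 3 -> [1_A, 1_F, 1_E, 2_C, 2_D, 2_B]
  Swap root 1_A to index 2, re-heapify first 2 -> [1_E, 1_F, 1_A, 2_C, 2_D, 2_B]
  Swap root 1_E to index 1, re-heapify first 1 -> [1_F, 1_E, 1_A, 2_C, 2_D, 2_B]
Final order: [1_F, 1_E, 1_A, 2_C, 2_D, 2_B]
Equal keys:
  value 1: originally 1_A, 1_E, 1_F; after sorting 1_F, 1_E, 1_A -> order changed
  value 2: originally 2_B, 2_C, 2_D; after sorting 2_C, 2_D, 2_B -> order changed
Equal keys were reordered, so Heap Sort is not stable: heap construction and root-to-end swaps move elements without regard to the original order of equal keys. (One such input is enough; an unstable sort may happen to preserve order on other inputs, but it gives no guarantee.)
Answer: Not stable


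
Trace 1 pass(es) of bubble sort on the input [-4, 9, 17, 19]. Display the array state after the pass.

After pass 1: [-4, 9, 17, 19] (0 swaps)
Total swaps: 0


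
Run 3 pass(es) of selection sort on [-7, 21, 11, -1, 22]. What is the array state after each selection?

Pass 1: Select minimum -7 at index 0, swap -> [-7, 21, 11, -1, 22]
Pass 2: Select minimum -1 at index 3, swap -> [-7, -1, 11, 21, 22]
Pass 3: Select minimum 11 at index 2, swap -> [-7, -1, 11, 21, 22]


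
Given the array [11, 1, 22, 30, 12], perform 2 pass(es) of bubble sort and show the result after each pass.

After pass 1: [1, 11, 22, 12, 30] (2 swaps)
After pass 2: [1, 11, 12, 22, 30] (1 swaps)
Total swaps: 3


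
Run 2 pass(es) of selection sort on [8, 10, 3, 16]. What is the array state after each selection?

Pass 1: Select minimum 3 at index 2, swap -> [3, 10, 8, 16]
Pass 2: Select minimum 8 at index 2, swap -> [3, 8, 10, 16]


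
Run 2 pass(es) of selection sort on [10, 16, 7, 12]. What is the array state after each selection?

Pass 1: Select minimum 7 at index 2, swap -> [7, 16, 10, 12]
Pass 2: Select minimum 10 at index 2, swap -> [7, 10, 16, 12]


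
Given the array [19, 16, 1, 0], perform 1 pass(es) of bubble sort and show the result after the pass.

After pass 1: [16, 1, 0, 19] (3 swaps)
Total swaps: 3


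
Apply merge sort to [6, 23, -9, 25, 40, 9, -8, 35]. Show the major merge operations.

Divide and conquer:
  Merge [6] + [23] -> [6, 23]
  Merge [-9] + [25] -> [-9, 25]
  Merge [6, 23] + [-9, 25] -> [-9, 6, 23, 25]
  Merge [40] + [9] -> [9, 40]
  Merge [-8] + [35] -> [-8, 35]
  Merge [9, 40] + [-8, 35] -> [-8, 9, 35, 40]
  Merge [-9, 6, 23, 25] + [-8, 9, 35, 40] -> [-9, -8, 6, 9, 23, 25, 35, 40]


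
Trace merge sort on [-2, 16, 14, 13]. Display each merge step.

Divide and conquer:
  Merge [-2] + [16] -> [-2, 16]
  Merge [14] + [13] -> [13, 14]
  Merge [-2, 16] + [13, 14] -> [-2, 13, 14, 16]


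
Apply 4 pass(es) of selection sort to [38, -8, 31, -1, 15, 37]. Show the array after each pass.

Pass 1: Select minimum -8 at index 1, swap -> [-8, 38, 31, -1, 15, 37]
Pass 2: Select minimum -1 at index 3, swap -> [-8, -1, 31, 38, 15, 37]
Pass 3: Select minimum 15 at index 4, swap -> [-8, -1, 15, 38, 31, 37]
Pass 4: Select minimum 31 at index 4, swap -> [-8, -1, 15, 31, 38, 37]


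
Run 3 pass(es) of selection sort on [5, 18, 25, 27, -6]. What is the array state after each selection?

Pass 1: Select minimum -6 at index 4, swap -> [-6, 18, 25, 27, 5]
Pass 2: Select minimum 5 at index 4, swap -> [-6, 5, 25, 27, 18]
Pass 3: Select minimum 18 at index 4, swap -> [-6, 5, 18, 27, 25]


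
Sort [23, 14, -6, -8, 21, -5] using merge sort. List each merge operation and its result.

Divide and conquer:
  Merge [14] + [-6] -> [-6, 14]
  Merge [23] + [-6, 14] -> [-6, 14, 23]
  Merge [21] + [-5] -> [-5, 21]
  Merge [-8] + [-5, 21] -> [-8, -5, 21]
  Merge [-6, 14, 23] + [-8, -5, 21] -> [-8, -6, -5, 14, 21, 23]


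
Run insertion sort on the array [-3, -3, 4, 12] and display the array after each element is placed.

First element -3 is already 'sorted'
Insert -3: shifted 0 elements -> [-3, -3, 4, 12]
Insert 4: shifted 0 elements -> [-3, -3, 4, 12]
Insert 12: shifted 0 elements -> [-3, -3, 4, 12]


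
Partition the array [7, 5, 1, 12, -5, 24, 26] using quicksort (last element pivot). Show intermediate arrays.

Partition 1: pivot=26 at index 6 -> [7, 5, 1, 12, -5, 24, 26]
Partition 2: pivot=24 at index 5 -> [7, 5, 1, 12, -5, 24, 26]
Partition 3: pivot=-5 at index 0 -> [-5, 5, 1, 12, 7, 24, 26]
Partition 4: pivot=7 at index 3 -> [-5, 5, 1, 7, 12, 24, 26]
Partition 5: pivot=1 at index 1 -> [-5, 1, 5, 7, 12, 24, 26]


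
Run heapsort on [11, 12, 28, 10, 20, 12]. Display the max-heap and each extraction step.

Build heap: [28, 20, 12, 10, 12, 11]
Extract 28: [20, 12, 12, 10, 11, 28]
Extract 20: [12, 11, 12, 10, 20, 28]
Extract 12: [12, 11, 10, 12, 20, 28]
Extract 12: [11, 10, 12, 12, 20, 28]
Extract 11: [10, 11, 12, 12, 20, 28]


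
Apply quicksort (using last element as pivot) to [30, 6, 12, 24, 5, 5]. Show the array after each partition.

Partition 1: pivot=5 at index 1 -> [5, 5, 12, 24, 30, 6]
Partition 2: pivot=6 at index 2 -> [5, 5, 6, 24, 30, 12]
Partition 3: pivot=12 at index 3 -> [5, 5, 6, 12, 30, 24]
Partition 4: pivot=24 at index 4 -> [5, 5, 6, 12, 24, 30]


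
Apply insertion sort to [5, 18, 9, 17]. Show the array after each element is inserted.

First element 5 is already 'sorted'
Insert 18: shifted 0 elements -> [5, 18, 9, 17]
Insert 9: shifted 1 elements -> [5, 9, 18, 17]
Insert 17: shifted 1 elements -> [5, 9, 17, 18]


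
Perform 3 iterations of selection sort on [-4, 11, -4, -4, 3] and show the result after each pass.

Pass 1: Select minimum -4 at index 0, swap -> [-4, 11, -4, -4, 3]
Pass 2: Select minimum -4 at index 2, swap -> [-4, -4, 11, -4, 3]
Pass 3: Select minimum -4 at index 3, swap -> [-4, -4, -4, 11, 3]


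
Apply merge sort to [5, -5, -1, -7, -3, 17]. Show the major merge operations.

Divide and conquer:
  Merge [-5] + [-1] -> [-5, -1]
  Merge [5] + [-5, -1] -> [-5, -1, 5]
  Merge [-3] + [17] -> [-3, 17]
  Merge [-7] + [-3, 17] -> [-7, -3, 17]
  Merge [-5, -1, 5] + [-7, -3, 17] -> [-7, -5, -3, -1, 5, 17]


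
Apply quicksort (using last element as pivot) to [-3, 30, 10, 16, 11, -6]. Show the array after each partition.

Partition 1: pivot=-6 at index 0 -> [-6, 30, 10, 16, 11, -3]
Partition 2: pivot=-3 at index 1 -> [-6, -3, 10, 16, 11, 30]
Partition 3: pivot=30 at index 5 -> [-6, -3, 10, 16, 11, 30]
Partition 4: pivot=11 at index 3 -> [-6, -3, 10, 11, 16, 30]


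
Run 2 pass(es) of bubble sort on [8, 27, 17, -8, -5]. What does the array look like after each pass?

After pass 1: [8, 17, -8, -5, 27] (3 swaps)
After pass 2: [8, -8, -5, 17, 27] (2 swaps)
Total swaps: 5


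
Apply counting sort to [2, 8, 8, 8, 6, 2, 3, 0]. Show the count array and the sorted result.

Count array: [1, 0, 2, 1, 0, 0, 1, 0, 3]
(count[i] = number of elements equal to i)
Cumulative count: [1, 1, 3, 4, 4, 4, 5, 5, 8]
Sorted: [0, 2, 2, 3, 6, 8, 8, 8]


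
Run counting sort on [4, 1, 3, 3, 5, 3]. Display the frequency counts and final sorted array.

Count array: [0, 1, 0, 3, 1, 1]
(count[i] = number of elements equal to i)
Cumulative count: [0, 1, 1, 4, 5, 6]
Sorted: [1, 3, 3, 3, 4, 5]


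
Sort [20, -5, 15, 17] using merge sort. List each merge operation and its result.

Divide and conquer:
  Merge [20] + [-5] -> [-5, 20]
  Merge [15] + [17] -> [15, 17]
  Merge [-5, 20] + [15, 17] -> [-5, 15, 17, 20]


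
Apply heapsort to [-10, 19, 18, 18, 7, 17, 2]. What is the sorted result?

Build heap: [19, 18, 18, -10, 7, 17, 2]
Extract 19: [18, 7, 18, -10, 2, 17, 19]
Extract 18: [18, 7, 17, -10, 2, 18, 19]
Extract 18: [17, 7, 2, -10, 18, 18, 19]
Extract 17: [7, -10, 2, 17, 18, 18, 19]
Extract 7: [2, -10, 7, 17, 18, 18, 19]
Extract 2: [-10, 2, 7, 17, 18, 18, 19]


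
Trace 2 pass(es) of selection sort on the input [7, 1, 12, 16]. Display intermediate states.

Pass 1: Select minimum 1 at index 1, swap -> [1, 7, 12, 16]
Pass 2: Select minimum 7 at index 1, swap -> [1, 7, 12, 16]


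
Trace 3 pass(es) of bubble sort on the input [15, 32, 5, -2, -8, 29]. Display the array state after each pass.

After pass 1: [15, 5, -2, -8, 29, 32] (4 swaps)
After pass 2: [5, -2, -8, 15, 29, 32] (3 swaps)
After pass 3: [-2, -8, 5, 15, 29, 32] (2 swaps)
Total swaps: 9


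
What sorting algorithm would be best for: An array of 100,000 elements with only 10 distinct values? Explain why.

Best choice: 3-way quicksort or Counting sort
Reason: 3-way (Dutch national flag) partitioning groups every copy of the pivot together, so with only d=10 distinct keys quicksort finishes in O(n log d) expected time, which is effectively linear; counting sort runs in O(n + k) where k is the size of the key range (not the number of distinct values), so it is linear when the 10 values are integers drawn from a small known range


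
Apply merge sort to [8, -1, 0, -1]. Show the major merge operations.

Divide and conquer:
  Merge [8] + [-1] -> [-1, 8]
  Merge [0] + [-1] -> [-1, 0]
  Merge [-1, 8] + [-1, 0] -> [-1, -1, 0, 8]


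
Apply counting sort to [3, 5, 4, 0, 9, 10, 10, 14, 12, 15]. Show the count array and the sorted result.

Count array: [1, 0, 0, 1, 1, 1, 0, 0, 0, 1, 2, 0, 1, 0, 1, 1]
(count[i] = number of elements equal to i)
Cumulative count: [1, 1, 1, 2, 3, 4, 4, 4, 4, 5, 7, 7, 8, 8, 9, 10]
Sorted: [0, 3, 4, 5, 9, 10, 10, 12, 14, 15]


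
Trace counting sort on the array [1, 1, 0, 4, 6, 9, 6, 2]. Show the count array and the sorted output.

Count array: [1, 2, 1, 0, 1, 0, 2, 0, 0, 1]
(count[i] = number of elements equal to i)
Cumulative count: [1, 3, 4, 4, 5, 5, 7, 7, 7, 8]
Sorted: [0, 1, 1, 2, 4, 6, 6, 9]


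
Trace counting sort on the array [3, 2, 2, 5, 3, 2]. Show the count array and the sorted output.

Count array: [0, 0, 3, 2, 0, 1]
(count[i] = number of elements equal to i)
Cumulative count: [0, 0, 3, 5, 5, 6]
Sorted: [2, 2, 2, 3, 3, 5]


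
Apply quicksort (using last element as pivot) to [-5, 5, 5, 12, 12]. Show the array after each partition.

Partition 1: pivot=12 at index 4 -> [-5, 5, 5, 12, 12]
Partition 2: pivot=12 at index 3 -> [-5, 5, 5, 12, 12]
Partition 3: pivot=5 at index 2 -> [-5, 5, 5, 12, 12]
Partition 4: pivot=5 at index 1 -> [-5, 5, 5, 12, 12]


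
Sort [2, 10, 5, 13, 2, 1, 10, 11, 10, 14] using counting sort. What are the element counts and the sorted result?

Count array: [0, 1, 2, 0, 0, 1, 0, 0, 0, 0, 3, 1, 0, 1, 1]
(count[i] = number of elements equal to i)
Cumulative count: [0, 1, 3, 3, 3, 4, 4, 4, 4, 4, 7, 8, 8, 9, 10]
Sorted: [1, 2, 2, 5, 10, 10, 10, 11, 13, 14]


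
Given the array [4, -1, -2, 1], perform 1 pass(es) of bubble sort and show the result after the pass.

After pass 1: [-1, -2, 1, 4] (3 swaps)
Total swaps: 3


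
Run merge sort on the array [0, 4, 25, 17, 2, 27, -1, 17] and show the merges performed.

Divide and conquer:
  Merge [0] + [4] -> [0, 4]
  Merge [25] + [17] -> [17, 25]
  Merge [0, 4] + [17, 25] -> [0, 4, 17, 25]
  Merge [2] + [27] -> [2, 27]
  Merge [-1] + [17] -> [-1, 17]
  Merge [2, 27] + [-1, 17] -> [-1, 2, 17, 27]
  Merge [0, 4, 17, 25] + [-1, 2, 17, 27] -> [-1, 0, 2, 4, 17, 17, 25, 27]


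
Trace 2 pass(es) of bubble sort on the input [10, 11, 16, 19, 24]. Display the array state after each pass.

After pass 1: [10, 11, 16, 19, 24] (0 swaps)
After pass 2: [10, 11, 16, 19, 24] (0 swaps)
Total swaps: 0


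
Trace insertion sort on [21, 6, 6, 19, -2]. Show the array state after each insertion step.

First element 21 is already 'sorted'
Insert 6: shifted 1 elements -> [6, 21, 6, 19, -2]
Insert 6: shifted 1 elements -> [6, 6, 21, 19, -2]
Insert 19: shifted 1 elements -> [6, 6, 19, 21, -2]
Insert -2: shifted 4 elements -> [-2, 6, 6, 19, 21]


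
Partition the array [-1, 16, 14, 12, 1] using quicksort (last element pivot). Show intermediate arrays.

Partition 1: pivot=1 at index 1 -> [-1, 1, 14, 12, 16]
Partition 2: pivot=16 at index 4 -> [-1, 1, 14, 12, 16]
Partition 3: pivot=12 at index 2 -> [-1, 1, 12, 14, 16]


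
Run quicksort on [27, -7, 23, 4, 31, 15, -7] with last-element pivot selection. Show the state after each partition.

Partition 1: pivot=-7 at index 1 -> [-7, -7, 23, 4, 31, 15, 27]
Partition 2: pivot=27 at index 5 -> [-7, -7, 23, 4, 15, 27, 31]
Partition 3: pivot=15 at index 3 -> [-7, -7, 4, 15, 23, 27, 31]


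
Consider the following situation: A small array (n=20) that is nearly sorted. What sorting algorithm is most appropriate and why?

Best choice: Insertion sort
Reason: Insertion sort is O(n) for nearly sorted arrays and has low overhead


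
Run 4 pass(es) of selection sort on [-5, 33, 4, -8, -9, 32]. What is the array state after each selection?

Pass 1: Select minimum -9 at index 4, swap -> [-9, 33, 4, -8, -5, 32]
Pass 2: Select minimum -8 at index 3, swap -> [-9, -8, 4, 33, -5, 32]
Pass 3: Select minimum -5 at index 4, swap -> [-9, -8, -5, 33, 4, 32]
Pass 4: Select minimum 4 at index 4, swap -> [-9, -8, -5, 4, 33, 32]


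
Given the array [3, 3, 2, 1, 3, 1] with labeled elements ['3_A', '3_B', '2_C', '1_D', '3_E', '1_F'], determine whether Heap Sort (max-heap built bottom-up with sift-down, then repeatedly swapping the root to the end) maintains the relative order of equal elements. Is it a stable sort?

Trace Heap Sort on the labeled array (the key is the number; the letter only tracks identity):
  Build max-heap: [3_A, 3_B, 2_C, 1_D, 3_E, 1_F]
  Swap root 3_A to index 5, re-heapify first 5 -> [3_B, 3_E, 2_C, 1_D, 1_F, 3_A]
  Swap root 3_B to index 4, re-heapify first 4 -> [3_E, 1_F, 2_C, 1_D, 3_B, 3_A]
  Swap root 3_E to index 3, re-heapify first 3 -> [2_C, 1_F, 1_D, 3_E, 3_B, 3_A]
  Swap root 2_C to index 2, re-heapify first 2 -> [1_D, 1_F, 2_C, 3_E, 3_B, 3_A]
  Swap root 1_D to index 1, re-heapify first 1 -> [1_F, 1_D, 2_C, 3_E, 3_B, 3_A]
Final order: [1_F, 1_D, 2_C, 3_E, 3_B, 3_A]
Equal keys:
  value 1: originally 1_D, 1_F; after sorting 1_F, 1_D -> order changed
  value 3: originally 3_A, 3_B, 3_E; after sorting 3_E, 3_B, 3_A -> order changed
Equal keys were reordered, so Heap Sort is not stable: heap construction and root-to-end swaps move elements without regard to the original order of equal keys. (One such input is enough; an unstable sort may happen to preserve order on other inputs, but it gives no guarantee.)
Answer: Not stable


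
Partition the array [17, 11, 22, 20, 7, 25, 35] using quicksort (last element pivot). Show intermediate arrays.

Partition 1: pivot=35 at index 6 -> [17, 11, 22, 20, 7, 25, 35]
Partition 2: pivot=25 at index 5 -> [17, 11, 22, 20, 7, 25, 35]
Partition 3: pivot=7 at index 0 -> [7, 11, 22, 20, 17, 25, 35]
Partition 4: pivot=17 at index 2 -> [7, 11, 17, 20, 22, 25, 35]
Partition 5: pivot=22 at index 4 -> [7, 11, 17, 20, 22, 25, 35]


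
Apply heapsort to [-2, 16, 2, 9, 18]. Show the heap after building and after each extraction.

Build heap: [18, 16, 2, 9, -2]
Extract 18: [16, 9, 2, -2, 18]
Extract 16: [9, -2, 2, 16, 18]
Extract 9: [2, -2, 9, 16, 18]
Extract 2: [-2, 2, 9, 16, 18]


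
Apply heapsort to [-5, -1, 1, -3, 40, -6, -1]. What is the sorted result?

Build heap: [40, -1, 1, -3, -5, -6, -1]
Extract 40: [1, -1, -1, -3, -5, -6, 40]
Extract 1: [-1, -3, -1, -6, -5, 1, 40]
Extract -1: [-1, -3, -5, -6, -1, 1, 40]
Extract -1: [-3, -6, -5, -1, -1, 1, 40]
Extract -3: [-5, -6, -3, -1, -1, 1, 40]
Extract -5: [-6, -5, -3, -1, -1, 1, 40]


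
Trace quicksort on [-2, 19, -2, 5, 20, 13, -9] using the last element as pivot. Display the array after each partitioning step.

Partition 1: pivot=-9 at index 0 -> [-9, 19, -2, 5, 20, 13, -2]
Partition 2: pivot=-2 at index 2 -> [-9, -2, -2, 5, 20, 13, 19]
Partition 3: pivot=19 at index 5 -> [-9, -2, -2, 5, 13, 19, 20]
Partition 4: pivot=13 at index 4 -> [-9, -2, -2, 5, 13, 19, 20]
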